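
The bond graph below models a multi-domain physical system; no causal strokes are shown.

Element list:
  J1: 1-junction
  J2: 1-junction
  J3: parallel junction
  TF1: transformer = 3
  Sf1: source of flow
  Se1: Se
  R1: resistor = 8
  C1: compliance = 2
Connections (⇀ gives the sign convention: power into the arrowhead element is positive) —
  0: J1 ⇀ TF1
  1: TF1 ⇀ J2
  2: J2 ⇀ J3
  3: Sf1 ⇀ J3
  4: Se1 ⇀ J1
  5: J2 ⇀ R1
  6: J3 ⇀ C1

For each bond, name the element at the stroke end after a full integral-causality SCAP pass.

bond 0 stroke→TF1
bond 1 stroke→J2
bond 2 stroke→J2
bond 3 stroke→Sf1
bond 4 stroke→J1
bond 5 stroke→R1
bond 6 stroke→J3

β3 |Sf1  (Sf1 fixes flow; stroke at Sf1)
β4 |J1  (Se1: effort source, stroke at far end)
β0 |TF1  (only one flow-in slot at J1)
β1 |J2  (through TF1, causality passes straight; one stroke at TF1)
β6 |J3  (C1 integral (e out))
β2 |J2  (0-jn J3 has e-setter on 6)
β5 |R1  (J2 needs exactly one f-in)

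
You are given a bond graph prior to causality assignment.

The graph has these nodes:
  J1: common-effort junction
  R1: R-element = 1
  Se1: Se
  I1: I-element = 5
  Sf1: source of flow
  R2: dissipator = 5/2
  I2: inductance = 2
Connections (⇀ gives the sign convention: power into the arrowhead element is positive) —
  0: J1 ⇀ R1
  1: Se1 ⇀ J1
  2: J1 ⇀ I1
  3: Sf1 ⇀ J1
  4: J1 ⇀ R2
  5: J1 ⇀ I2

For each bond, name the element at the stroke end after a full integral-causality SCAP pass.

#1 |J1  (Se1 fixes effort; stroke away)
#3 |Sf1  (source Sf1 imposes f)
#0 |R1  (J1: bond 1 brought effort, rest push out)
#2 |I1  (J1: bond 1 brought effort, rest push out)
#4 |R2  (common-e at J1 fixed by 1)
#5 |I2  (0-jn J1 has e-setter on 1)

β0 stroke at R1
β1 stroke at J1
β2 stroke at I1
β3 stroke at Sf1
β4 stroke at R2
β5 stroke at I2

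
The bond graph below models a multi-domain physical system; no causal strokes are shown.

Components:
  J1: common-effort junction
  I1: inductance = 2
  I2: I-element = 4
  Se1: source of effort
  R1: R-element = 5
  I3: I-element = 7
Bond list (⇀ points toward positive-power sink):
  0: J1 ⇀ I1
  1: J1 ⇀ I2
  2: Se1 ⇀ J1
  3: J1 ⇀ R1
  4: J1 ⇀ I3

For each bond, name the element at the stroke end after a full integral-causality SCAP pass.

#0 stroke→I1
#1 stroke→I2
#2 stroke→J1
#3 stroke→R1
#4 stroke→I3

bond 2 |J1  (Se1 (Se) sets effort on bond)
bond 0 |I1  (J1: bond 2 brought effort, rest push out)
bond 1 |I2  (J1: bond 2 brought effort, rest push out)
bond 3 |R1  (0-jn J1 has e-setter on 2)
bond 4 |I3  (common-e at J1 fixed by 2)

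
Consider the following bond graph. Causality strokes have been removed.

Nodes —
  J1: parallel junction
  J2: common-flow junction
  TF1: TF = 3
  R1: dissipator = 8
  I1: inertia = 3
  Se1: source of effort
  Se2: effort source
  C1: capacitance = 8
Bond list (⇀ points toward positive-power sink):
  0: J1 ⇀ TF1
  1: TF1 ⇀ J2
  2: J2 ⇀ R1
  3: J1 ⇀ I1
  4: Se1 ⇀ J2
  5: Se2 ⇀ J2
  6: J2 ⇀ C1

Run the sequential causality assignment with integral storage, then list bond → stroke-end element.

β4 →J2  (Se1: effort source, stroke at far end)
β5 →J2  (Se2: effort source, stroke at far end)
β3 →I1  (I1 integral (f out))
β0 →J1  (J1: last free bond brings effort in)
β1 →TF1  (TF1: transformer flips bond 0)
β2 →J2  (J2: bond 1 brought flow, rest push out)
β6 →J2  (J2: bond 1 brought flow, rest push out)

bond 0 |J1
bond 1 |TF1
bond 2 |J2
bond 3 |I1
bond 4 |J2
bond 5 |J2
bond 6 |J2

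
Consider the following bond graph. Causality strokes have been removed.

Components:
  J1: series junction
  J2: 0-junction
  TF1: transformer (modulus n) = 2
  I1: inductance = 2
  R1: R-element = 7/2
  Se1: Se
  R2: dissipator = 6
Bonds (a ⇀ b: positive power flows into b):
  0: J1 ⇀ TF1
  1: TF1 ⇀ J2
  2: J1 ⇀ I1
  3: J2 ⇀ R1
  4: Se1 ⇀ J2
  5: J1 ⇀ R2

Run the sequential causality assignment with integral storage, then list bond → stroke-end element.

bond 4 →J2  (Se1: effort source, stroke at far end)
bond 1 →TF1  (J2: bond 4 brought effort, rest push out)
bond 3 →R1  (J2: bond 4 brought effort, rest push out)
bond 0 →J1  (through TF1, causality passes straight; one stroke at TF1)
bond 2 →I1  (I1: I, integral causality)
bond 5 →J1  (common-f at J1 fixed by 2)

b0 →J1
b1 →TF1
b2 →I1
b3 →R1
b4 →J2
b5 →J1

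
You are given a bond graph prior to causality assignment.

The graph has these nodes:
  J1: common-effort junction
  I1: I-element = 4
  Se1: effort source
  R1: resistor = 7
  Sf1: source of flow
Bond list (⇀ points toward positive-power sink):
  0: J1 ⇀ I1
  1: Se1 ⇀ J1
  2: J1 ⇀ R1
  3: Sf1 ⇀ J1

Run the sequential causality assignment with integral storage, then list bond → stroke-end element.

#1 |J1  (source Se1 imposes e)
#3 |Sf1  (Sf1 (Sf) sets flow on bond)
#0 |I1  (0-jn J1 has e-setter on 1)
#2 |R1  (J1: bond 1 brought effort, rest push out)

β0 →I1
β1 →J1
β2 →R1
β3 →Sf1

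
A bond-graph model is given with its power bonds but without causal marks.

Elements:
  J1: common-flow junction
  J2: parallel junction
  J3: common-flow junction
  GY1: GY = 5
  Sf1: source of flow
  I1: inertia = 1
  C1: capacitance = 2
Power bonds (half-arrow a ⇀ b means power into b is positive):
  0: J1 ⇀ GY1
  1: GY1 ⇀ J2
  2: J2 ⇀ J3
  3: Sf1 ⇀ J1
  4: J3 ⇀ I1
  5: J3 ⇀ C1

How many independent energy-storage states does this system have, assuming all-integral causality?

2  (C1, I1 all integral)

b3 stroke→Sf1  (Sf1 fixes flow; stroke at Sf1)
b0 stroke→J1  (J1 flow already set via bond 3)
b1 stroke→J2  (GY1 both-in/both-out from 0)
b2 stroke→J3  (0-jn J2 has e-setter on 1)
b4 stroke→I1  (prefer integral on I1)
b5 stroke→J3  (1-jn J3 has f-setter on 4)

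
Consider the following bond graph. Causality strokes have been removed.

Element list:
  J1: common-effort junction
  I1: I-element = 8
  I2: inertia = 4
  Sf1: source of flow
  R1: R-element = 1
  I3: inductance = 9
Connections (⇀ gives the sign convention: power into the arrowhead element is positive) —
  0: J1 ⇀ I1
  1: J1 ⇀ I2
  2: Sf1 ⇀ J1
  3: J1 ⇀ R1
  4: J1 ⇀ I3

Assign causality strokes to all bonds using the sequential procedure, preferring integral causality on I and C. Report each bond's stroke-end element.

bond 2 stroke→Sf1  (Sf1 (Sf) sets flow on bond)
bond 0 stroke→I1  (I1 integral (f out))
bond 1 stroke→I2  (I2 outputs flow p/I2)
bond 4 stroke→I3  (prefer integral on I3)
bond 3 stroke→J1  (only one effort-in slot at J1)

#0 →I1
#1 →I2
#2 →Sf1
#3 →J1
#4 →I3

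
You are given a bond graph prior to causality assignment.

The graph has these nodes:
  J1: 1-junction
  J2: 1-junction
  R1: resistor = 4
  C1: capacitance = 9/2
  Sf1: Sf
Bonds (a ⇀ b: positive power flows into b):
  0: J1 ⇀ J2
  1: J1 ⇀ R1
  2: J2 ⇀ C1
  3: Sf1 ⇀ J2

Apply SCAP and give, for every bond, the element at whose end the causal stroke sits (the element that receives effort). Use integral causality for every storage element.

bond 0 |J2
bond 1 |J1
bond 2 |J2
bond 3 |Sf1

bond 3 →Sf1  (Sf1 fixes flow; stroke at Sf1)
bond 0 →J2  (common-f at J2 fixed by 3)
bond 2 →J2  (1-jn J2 has f-setter on 3)
bond 1 →J1  (1-jn J1 has f-setter on 0)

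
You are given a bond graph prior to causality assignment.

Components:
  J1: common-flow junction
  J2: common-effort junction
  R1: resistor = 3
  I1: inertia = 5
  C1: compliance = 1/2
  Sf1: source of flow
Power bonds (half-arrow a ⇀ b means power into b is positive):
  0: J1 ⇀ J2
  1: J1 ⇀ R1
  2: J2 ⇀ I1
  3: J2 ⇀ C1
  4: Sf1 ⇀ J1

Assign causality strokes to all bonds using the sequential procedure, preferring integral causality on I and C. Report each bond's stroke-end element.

b4 stroke→Sf1  (Sf1 (Sf) sets flow on bond)
b0 stroke→J1  (J1 flow already set via bond 4)
b1 stroke→J1  (J1 flow already set via bond 4)
b2 stroke→I1  (I1: I, integral causality)
b3 stroke→J2  (closing 0-jn rule on J2)

β0 |J1
β1 |J1
β2 |I1
β3 |J2
β4 |Sf1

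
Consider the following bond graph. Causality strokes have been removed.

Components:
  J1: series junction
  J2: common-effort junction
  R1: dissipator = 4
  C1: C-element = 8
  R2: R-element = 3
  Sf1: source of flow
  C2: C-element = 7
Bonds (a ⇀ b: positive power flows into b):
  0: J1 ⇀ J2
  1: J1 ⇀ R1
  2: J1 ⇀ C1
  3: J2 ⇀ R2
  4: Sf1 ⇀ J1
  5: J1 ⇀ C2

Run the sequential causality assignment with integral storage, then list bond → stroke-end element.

β4 stroke at Sf1  (Sf1 fixes flow; stroke at Sf1)
β0 stroke at J1  (common-f at J1 fixed by 4)
β1 stroke at J1  (J1: bond 4 brought flow, rest push out)
β2 stroke at J1  (common-f at J1 fixed by 4)
β5 stroke at J1  (1-jn J1 has f-setter on 4)
β3 stroke at J2  (J2: last free bond brings effort in)

#0 →J1
#1 →J1
#2 →J1
#3 →J2
#4 →Sf1
#5 →J1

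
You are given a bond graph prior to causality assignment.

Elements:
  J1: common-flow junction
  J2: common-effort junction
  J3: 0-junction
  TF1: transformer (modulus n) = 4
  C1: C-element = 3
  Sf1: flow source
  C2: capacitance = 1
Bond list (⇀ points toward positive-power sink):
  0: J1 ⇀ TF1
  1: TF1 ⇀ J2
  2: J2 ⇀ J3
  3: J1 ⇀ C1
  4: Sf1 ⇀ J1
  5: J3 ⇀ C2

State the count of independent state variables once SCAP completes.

b4 →Sf1  (source Sf1 imposes f)
b0 →J1  (1-jn J1 has f-setter on 4)
b3 →J1  (J1 flow already set via bond 4)
b1 →TF1  (TF1: transformer flips bond 0)
b2 →J2  (J2: last free bond brings effort in)
b5 →J3  (only one effort-in slot at J3)

2  (C1, C2 all integral)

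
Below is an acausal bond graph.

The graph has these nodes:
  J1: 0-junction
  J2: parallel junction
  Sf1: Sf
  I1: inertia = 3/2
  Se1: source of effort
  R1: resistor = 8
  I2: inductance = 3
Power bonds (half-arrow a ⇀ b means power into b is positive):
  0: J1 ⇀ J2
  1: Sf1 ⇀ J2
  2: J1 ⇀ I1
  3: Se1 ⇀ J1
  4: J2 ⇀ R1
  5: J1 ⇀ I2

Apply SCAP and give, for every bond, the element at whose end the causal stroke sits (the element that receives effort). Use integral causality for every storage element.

bond 0 stroke at J2
bond 1 stroke at Sf1
bond 2 stroke at I1
bond 3 stroke at J1
bond 4 stroke at R1
bond 5 stroke at I2

#1 |Sf1  (Sf1 fixes flow; stroke at Sf1)
#3 |J1  (source Se1 imposes e)
#0 |J2  (J1: bond 3 brought effort, rest push out)
#2 |I1  (common-e at J1 fixed by 3)
#5 |I2  (J1: bond 3 brought effort, rest push out)
#4 |R1  (common-e at J2 fixed by 0)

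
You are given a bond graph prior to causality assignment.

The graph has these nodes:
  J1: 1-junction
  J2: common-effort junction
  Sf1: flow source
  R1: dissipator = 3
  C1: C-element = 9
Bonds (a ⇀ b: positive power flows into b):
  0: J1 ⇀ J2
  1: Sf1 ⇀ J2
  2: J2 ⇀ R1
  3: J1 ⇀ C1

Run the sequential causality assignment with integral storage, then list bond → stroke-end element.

#1 stroke→Sf1  (source Sf1 imposes f)
#3 stroke→J1  (C1: C, integral causality)
#0 stroke→J2  (only one flow-in slot at J1)
#2 stroke→R1  (common-e at J2 fixed by 0)

β0 →J2
β1 →Sf1
β2 →R1
β3 →J1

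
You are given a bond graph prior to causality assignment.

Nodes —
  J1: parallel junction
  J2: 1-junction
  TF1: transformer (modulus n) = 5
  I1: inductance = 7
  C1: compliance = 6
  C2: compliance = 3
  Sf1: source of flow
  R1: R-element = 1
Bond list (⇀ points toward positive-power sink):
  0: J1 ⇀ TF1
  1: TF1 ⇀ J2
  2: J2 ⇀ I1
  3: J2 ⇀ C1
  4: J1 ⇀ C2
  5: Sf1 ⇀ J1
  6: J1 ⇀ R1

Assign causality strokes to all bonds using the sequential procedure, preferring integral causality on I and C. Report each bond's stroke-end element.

bond 0 →TF1
bond 1 →J2
bond 2 →I1
bond 3 →J2
bond 4 →J1
bond 5 →Sf1
bond 6 →R1

b5 |Sf1  (Sf1 (Sf) sets flow on bond)
b2 |I1  (I1 integral (f out))
b1 |J2  (J2 flow already set via bond 2)
b3 |J2  (J2: bond 2 brought flow, rest push out)
b0 |TF1  (through TF1, causality passes straight; one stroke at TF1)
b4 |J1  (C2 outputs effort q/C2)
b6 |R1  (0-jn J1 has e-setter on 4)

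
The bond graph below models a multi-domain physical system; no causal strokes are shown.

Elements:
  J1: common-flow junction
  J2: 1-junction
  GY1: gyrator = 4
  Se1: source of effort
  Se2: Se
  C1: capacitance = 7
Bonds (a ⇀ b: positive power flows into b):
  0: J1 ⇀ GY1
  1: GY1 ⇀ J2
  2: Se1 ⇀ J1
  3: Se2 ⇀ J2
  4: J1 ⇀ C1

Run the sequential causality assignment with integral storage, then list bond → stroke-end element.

bond 2 stroke at J1  (Se1 fixes effort; stroke away)
bond 3 stroke at J2  (Se2: effort source, stroke at far end)
bond 1 stroke at GY1  (only one flow-in slot at J2)
bond 0 stroke at GY1  (through GY1, causality inverts; strokes same side of GY1)
bond 4 stroke at J1  (J1 flow already set via bond 0)

#0 |GY1
#1 |GY1
#2 |J1
#3 |J2
#4 |J1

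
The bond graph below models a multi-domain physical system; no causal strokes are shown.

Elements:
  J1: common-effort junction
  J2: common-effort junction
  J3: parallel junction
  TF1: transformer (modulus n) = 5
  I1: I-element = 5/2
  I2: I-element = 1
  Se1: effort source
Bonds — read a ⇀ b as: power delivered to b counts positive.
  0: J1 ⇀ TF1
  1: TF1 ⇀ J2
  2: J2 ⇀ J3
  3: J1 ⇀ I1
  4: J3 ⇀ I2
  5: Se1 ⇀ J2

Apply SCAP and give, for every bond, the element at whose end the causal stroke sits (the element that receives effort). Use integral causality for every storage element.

#5 stroke at J2  (Se1 fixes effort; stroke away)
#1 stroke at TF1  (0-jn J2 has e-setter on 5)
#2 stroke at J3  (J2 effort already set via bond 5)
#4 stroke at I2  (J3: bond 2 brought effort, rest push out)
#0 stroke at J1  (TF1: transformer flips bond 1)
#3 stroke at I1  (common-e at J1 fixed by 0)

β0 |J1
β1 |TF1
β2 |J3
β3 |I1
β4 |I2
β5 |J2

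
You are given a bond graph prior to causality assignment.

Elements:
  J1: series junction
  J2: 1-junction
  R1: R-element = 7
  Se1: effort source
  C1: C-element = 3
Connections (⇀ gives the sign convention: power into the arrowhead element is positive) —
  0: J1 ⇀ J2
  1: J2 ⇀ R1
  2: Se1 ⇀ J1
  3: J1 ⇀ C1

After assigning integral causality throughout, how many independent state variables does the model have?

1  (C1 all integral)

#2 |J1  (source Se1 imposes e)
#3 |J1  (C1: C, integral causality)
#0 |J2  (J1 needs exactly one f-in)
#1 |R1  (closing 1-jn rule on J2)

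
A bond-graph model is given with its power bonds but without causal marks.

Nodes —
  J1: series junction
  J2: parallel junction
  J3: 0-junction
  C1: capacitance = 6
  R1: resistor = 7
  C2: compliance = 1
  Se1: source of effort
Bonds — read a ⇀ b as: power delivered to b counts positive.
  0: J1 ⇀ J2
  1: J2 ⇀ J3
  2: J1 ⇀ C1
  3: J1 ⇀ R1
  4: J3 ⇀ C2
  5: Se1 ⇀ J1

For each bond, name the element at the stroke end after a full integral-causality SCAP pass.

bond 0 stroke at J1
bond 1 stroke at J2
bond 2 stroke at J1
bond 3 stroke at R1
bond 4 stroke at J3
bond 5 stroke at J1

#5 |J1  (Se1 (Se) sets effort on bond)
#2 |J1  (C1 outputs effort q/C1)
#4 |J3  (C2 outputs effort q/C2)
#1 |J2  (common-e at J3 fixed by 4)
#0 |J1  (0-jn J2 has e-setter on 1)
#3 |R1  (only one flow-in slot at J1)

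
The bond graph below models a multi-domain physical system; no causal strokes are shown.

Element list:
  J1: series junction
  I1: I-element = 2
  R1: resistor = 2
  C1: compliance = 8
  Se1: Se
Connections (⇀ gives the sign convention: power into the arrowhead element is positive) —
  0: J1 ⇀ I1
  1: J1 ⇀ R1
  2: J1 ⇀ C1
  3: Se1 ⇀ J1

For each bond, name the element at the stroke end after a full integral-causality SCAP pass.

β3 stroke→J1  (Se1: effort source, stroke at far end)
β0 stroke→I1  (prefer integral on I1)
β1 stroke→J1  (1-jn J1 has f-setter on 0)
β2 stroke→J1  (common-f at J1 fixed by 0)

β0 →I1
β1 →J1
β2 →J1
β3 →J1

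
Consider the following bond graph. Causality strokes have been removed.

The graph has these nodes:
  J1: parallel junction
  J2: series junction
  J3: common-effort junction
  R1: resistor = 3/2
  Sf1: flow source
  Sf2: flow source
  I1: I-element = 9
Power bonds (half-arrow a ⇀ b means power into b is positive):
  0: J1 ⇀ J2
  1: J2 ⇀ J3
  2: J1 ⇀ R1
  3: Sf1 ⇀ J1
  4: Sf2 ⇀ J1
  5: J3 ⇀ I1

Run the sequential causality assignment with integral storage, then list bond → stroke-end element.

bond 3 →Sf1  (Sf1 fixes flow; stroke at Sf1)
bond 4 →Sf2  (Sf2: flow source, stroke at near end)
bond 5 →I1  (I1 outputs flow p/I1)
bond 1 →J3  (J3 needs exactly one e-in)
bond 0 →J2  (J2: bond 1 brought flow, rest push out)
bond 2 →J1  (J1 needs exactly one e-in)

b0 |J2
b1 |J3
b2 |J1
b3 |Sf1
b4 |Sf2
b5 |I1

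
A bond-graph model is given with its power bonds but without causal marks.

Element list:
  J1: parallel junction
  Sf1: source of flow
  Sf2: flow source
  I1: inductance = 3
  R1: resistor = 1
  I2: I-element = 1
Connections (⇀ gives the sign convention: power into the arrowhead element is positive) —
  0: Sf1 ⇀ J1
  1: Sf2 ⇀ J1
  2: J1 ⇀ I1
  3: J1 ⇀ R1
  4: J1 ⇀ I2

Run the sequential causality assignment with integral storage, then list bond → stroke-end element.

#0 stroke→Sf1
#1 stroke→Sf2
#2 stroke→I1
#3 stroke→J1
#4 stroke→I2

#0 stroke at Sf1  (Sf1 (Sf) sets flow on bond)
#1 stroke at Sf2  (Sf2: flow source, stroke at near end)
#2 stroke at I1  (I1 integral (f out))
#4 stroke at I2  (I2 integral (f out))
#3 stroke at J1  (J1: last free bond brings effort in)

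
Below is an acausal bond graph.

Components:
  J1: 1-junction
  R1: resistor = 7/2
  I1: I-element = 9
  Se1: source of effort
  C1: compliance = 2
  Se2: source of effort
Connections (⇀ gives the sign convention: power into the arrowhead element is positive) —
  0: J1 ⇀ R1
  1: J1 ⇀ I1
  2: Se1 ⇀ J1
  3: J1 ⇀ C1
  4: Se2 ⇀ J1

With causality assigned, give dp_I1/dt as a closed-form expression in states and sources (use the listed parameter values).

bond 2 stroke at J1  (Se1 (Se) sets effort on bond)
bond 4 stroke at J1  (Se2 fixes effort; stroke away)
bond 1 stroke at I1  (prefer integral on I1)
bond 0 stroke at J1  (J1 flow already set via bond 1)
bond 3 stroke at J1  (common-f at J1 fixed by 1)

dp_I1/dt = E_Se1 + E_Se2 - 7*p_I1/18 - q_C1/2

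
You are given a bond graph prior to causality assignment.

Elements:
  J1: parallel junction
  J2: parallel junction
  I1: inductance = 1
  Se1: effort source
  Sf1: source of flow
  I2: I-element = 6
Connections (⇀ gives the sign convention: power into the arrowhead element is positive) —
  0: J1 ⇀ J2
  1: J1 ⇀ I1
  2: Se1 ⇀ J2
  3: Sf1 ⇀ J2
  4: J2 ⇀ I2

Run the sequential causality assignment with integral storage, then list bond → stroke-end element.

b2 →J2  (Se1 fixes effort; stroke away)
b3 →Sf1  (source Sf1 imposes f)
b0 →J1  (J2: bond 2 brought effort, rest push out)
b4 →I2  (0-jn J2 has e-setter on 2)
b1 →I1  (J1: bond 0 brought effort, rest push out)

β0 →J1
β1 →I1
β2 →J2
β3 →Sf1
β4 →I2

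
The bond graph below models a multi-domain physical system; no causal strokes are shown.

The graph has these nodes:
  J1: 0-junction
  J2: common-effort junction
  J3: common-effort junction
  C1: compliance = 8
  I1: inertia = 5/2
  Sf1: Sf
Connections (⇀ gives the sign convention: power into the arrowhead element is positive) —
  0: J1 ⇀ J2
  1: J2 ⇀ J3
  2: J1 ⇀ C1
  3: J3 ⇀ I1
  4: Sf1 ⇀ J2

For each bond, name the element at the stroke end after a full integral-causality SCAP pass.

bond 0 →J2
bond 1 →J3
bond 2 →J1
bond 3 →I1
bond 4 →Sf1

bond 4 →Sf1  (source Sf1 imposes f)
bond 2 →J1  (prefer integral on C1)
bond 0 →J2  (J1 effort already set via bond 2)
bond 1 →J3  (J2: bond 0 brought effort, rest push out)
bond 3 →I1  (common-e at J3 fixed by 1)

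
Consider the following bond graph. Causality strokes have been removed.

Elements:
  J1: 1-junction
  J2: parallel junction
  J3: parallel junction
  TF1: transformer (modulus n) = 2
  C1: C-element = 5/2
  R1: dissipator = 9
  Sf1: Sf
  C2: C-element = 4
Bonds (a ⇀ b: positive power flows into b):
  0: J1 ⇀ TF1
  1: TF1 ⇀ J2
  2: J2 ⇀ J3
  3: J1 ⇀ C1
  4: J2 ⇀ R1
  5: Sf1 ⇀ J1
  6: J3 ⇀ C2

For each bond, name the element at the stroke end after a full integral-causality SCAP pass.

β5 stroke→Sf1  (Sf1: flow source, stroke at near end)
β0 stroke→J1  (J1: bond 5 brought flow, rest push out)
β3 stroke→J1  (J1 flow already set via bond 5)
β1 stroke→TF1  (TF1 one-in-one-out from 0)
β6 stroke→J3  (C2: C, integral causality)
β2 stroke→J2  (J3 effort already set via bond 6)
β4 stroke→R1  (J2 effort already set via bond 2)

b0 stroke→J1
b1 stroke→TF1
b2 stroke→J2
b3 stroke→J1
b4 stroke→R1
b5 stroke→Sf1
b6 stroke→J3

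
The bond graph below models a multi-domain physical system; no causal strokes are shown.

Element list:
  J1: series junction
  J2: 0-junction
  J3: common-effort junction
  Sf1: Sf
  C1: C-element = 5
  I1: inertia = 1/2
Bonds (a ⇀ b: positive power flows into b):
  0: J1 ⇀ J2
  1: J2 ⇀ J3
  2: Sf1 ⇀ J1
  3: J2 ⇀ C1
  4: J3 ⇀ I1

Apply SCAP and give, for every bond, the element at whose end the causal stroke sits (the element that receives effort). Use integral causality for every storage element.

b0 stroke at J1
b1 stroke at J3
b2 stroke at Sf1
b3 stroke at J2
b4 stroke at I1

bond 2 →Sf1  (Sf1 fixes flow; stroke at Sf1)
bond 0 →J1  (J1: bond 2 brought flow, rest push out)
bond 3 →J2  (C1 integral (e out))
bond 1 →J3  (J2: bond 3 brought effort, rest push out)
bond 4 →I1  (0-jn J3 has e-setter on 1)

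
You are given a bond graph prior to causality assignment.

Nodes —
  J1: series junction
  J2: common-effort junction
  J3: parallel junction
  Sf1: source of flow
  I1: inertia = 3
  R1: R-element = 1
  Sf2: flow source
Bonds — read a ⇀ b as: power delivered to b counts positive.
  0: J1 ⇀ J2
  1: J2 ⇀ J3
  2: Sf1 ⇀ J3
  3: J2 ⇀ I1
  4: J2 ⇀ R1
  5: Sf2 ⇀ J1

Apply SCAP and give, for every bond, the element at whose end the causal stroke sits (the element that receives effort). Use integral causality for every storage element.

bond 2 |Sf1  (source Sf1 imposes f)
bond 5 |Sf2  (Sf2 fixes flow; stroke at Sf2)
bond 0 |J1  (common-f at J1 fixed by 5)
bond 1 |J3  (closing 0-jn rule on J3)
bond 3 |I1  (I1: I, integral causality)
bond 4 |J2  (J2 needs exactly one e-in)

#0 →J1
#1 →J3
#2 →Sf1
#3 →I1
#4 →J2
#5 →Sf2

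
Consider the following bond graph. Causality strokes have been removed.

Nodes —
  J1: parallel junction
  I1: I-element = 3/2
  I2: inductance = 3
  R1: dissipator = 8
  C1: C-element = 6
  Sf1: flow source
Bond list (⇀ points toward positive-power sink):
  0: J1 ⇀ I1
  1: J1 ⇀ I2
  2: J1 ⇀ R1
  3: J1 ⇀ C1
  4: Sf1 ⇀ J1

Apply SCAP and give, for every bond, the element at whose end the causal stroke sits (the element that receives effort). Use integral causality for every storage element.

b4 stroke→Sf1  (Sf1: flow source, stroke at near end)
b0 stroke→I1  (I1 integral (f out))
b1 stroke→I2  (I2 integral (f out))
b3 stroke→J1  (prefer integral on C1)
b2 stroke→R1  (J1 effort already set via bond 3)

bond 0 →I1
bond 1 →I2
bond 2 →R1
bond 3 →J1
bond 4 →Sf1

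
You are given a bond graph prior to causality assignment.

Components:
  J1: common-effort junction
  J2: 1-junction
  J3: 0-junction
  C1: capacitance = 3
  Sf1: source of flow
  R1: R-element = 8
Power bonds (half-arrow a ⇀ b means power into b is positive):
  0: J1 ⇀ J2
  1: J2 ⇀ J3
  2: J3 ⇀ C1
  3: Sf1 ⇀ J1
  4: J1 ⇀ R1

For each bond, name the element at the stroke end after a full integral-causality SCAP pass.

β0 stroke→J1
β1 stroke→J2
β2 stroke→J3
β3 stroke→Sf1
β4 stroke→R1

#3 |Sf1  (source Sf1 imposes f)
#2 |J3  (prefer integral on C1)
#1 |J2  (J3 effort already set via bond 2)
#0 |J1  (J2 needs exactly one f-in)
#4 |R1  (common-e at J1 fixed by 0)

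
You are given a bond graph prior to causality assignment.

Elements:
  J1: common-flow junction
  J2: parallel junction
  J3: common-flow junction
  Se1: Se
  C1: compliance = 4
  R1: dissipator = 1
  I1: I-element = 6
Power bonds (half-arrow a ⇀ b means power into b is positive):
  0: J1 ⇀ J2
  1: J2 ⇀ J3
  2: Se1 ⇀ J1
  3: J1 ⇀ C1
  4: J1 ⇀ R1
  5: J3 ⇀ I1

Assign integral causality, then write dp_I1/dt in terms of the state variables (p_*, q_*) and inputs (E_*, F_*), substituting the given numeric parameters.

dp_I1/dt = E_Se1 - p_I1/6 - q_C1/4

bond 2 stroke at J1  (Se1 (Se) sets effort on bond)
bond 3 stroke at J1  (C1 outputs effort q/C1)
bond 5 stroke at I1  (prefer integral on I1)
bond 1 stroke at J3  (1-jn J3 has f-setter on 5)
bond 0 stroke at J2  (only one effort-in slot at J2)
bond 4 stroke at J1  (1-jn J1 has f-setter on 0)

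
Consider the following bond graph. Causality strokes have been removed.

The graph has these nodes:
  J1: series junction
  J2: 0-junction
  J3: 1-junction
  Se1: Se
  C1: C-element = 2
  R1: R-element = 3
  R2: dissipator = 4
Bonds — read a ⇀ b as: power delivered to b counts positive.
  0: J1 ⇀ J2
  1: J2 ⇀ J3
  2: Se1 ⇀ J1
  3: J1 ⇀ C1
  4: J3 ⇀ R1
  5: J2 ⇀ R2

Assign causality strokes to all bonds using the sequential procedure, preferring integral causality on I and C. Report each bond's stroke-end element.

#0 |J2
#1 |J3
#2 |J1
#3 |J1
#4 |R1
#5 |R2

bond 2 →J1  (Se1: effort source, stroke at far end)
bond 3 →J1  (C1: C, integral causality)
bond 0 →J2  (only one flow-in slot at J1)
bond 1 →J3  (common-e at J2 fixed by 0)
bond 5 →R2  (0-jn J2 has e-setter on 0)
bond 4 →R1  (J3: last free bond brings flow in)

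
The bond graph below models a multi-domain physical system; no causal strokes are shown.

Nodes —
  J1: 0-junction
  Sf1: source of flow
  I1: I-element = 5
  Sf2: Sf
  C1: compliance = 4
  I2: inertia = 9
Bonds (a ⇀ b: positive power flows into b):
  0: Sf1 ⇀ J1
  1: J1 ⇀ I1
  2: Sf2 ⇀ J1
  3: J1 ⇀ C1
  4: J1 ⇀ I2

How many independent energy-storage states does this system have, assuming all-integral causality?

3  (C1, I1, I2 all integral)

β0 |Sf1  (source Sf1 imposes f)
β2 |Sf2  (Sf2 (Sf) sets flow on bond)
β1 |I1  (I1 outputs flow p/I1)
β3 |J1  (C1 outputs effort q/C1)
β4 |I2  (J1: bond 3 brought effort, rest push out)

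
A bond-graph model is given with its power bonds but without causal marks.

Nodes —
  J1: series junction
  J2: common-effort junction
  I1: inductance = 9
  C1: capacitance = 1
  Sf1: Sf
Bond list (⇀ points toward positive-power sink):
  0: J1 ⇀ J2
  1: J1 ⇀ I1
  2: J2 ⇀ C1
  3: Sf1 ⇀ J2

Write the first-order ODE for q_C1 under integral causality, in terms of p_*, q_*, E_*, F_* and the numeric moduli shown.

dq_C1/dt = F_Sf1 + p_I1/9

β3 stroke→Sf1  (Sf1: flow source, stroke at near end)
β1 stroke→I1  (I1 integral (f out))
β0 stroke→J1  (J1: bond 1 brought flow, rest push out)
β2 stroke→J2  (J2: last free bond brings effort in)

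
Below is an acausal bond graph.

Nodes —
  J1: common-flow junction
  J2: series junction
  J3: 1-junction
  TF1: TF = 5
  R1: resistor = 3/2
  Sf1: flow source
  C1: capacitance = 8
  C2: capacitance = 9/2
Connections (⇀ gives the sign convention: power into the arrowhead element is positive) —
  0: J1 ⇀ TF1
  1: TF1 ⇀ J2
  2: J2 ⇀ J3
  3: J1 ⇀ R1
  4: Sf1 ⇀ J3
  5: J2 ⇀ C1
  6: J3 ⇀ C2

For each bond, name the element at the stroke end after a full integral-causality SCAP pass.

#0 stroke at TF1
#1 stroke at J2
#2 stroke at J3
#3 stroke at J1
#4 stroke at Sf1
#5 stroke at J2
#6 stroke at J3

#4 |Sf1  (Sf1: flow source, stroke at near end)
#2 |J3  (J3 flow already set via bond 4)
#6 |J3  (1-jn J3 has f-setter on 4)
#1 |J2  (1-jn J2 has f-setter on 2)
#5 |J2  (common-f at J2 fixed by 2)
#0 |TF1  (TF1: transformer flips bond 1)
#3 |J1  (1-jn J1 has f-setter on 0)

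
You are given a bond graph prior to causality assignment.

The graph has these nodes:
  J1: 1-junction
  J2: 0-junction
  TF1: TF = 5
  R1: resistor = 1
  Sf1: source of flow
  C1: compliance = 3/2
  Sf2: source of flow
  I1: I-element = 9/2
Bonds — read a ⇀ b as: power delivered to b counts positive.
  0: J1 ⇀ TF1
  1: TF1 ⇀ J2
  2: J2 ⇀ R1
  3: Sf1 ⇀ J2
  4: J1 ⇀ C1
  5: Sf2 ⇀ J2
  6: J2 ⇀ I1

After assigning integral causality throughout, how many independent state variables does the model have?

#3 →Sf1  (source Sf1 imposes f)
#5 →Sf2  (Sf2: flow source, stroke at near end)
#4 →J1  (C1 outputs effort q/C1)
#0 →TF1  (J1 needs exactly one f-in)
#1 →J2  (TF TF1: opposite of bond 0)
#2 →R1  (J2 effort already set via bond 1)
#6 →I1  (common-e at J2 fixed by 1)

2  (C1, I1 all integral)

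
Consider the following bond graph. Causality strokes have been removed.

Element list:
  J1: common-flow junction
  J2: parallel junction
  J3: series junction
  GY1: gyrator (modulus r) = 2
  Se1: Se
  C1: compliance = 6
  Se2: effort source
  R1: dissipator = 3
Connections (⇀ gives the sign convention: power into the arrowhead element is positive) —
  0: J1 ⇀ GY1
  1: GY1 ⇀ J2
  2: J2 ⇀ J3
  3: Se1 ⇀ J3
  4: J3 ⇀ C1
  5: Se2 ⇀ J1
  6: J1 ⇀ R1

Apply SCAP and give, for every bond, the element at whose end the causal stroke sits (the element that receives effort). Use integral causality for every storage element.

b3 stroke→J3  (Se1: effort source, stroke at far end)
b5 stroke→J1  (source Se2 imposes e)
b4 stroke→J3  (C1 integral (e out))
b2 stroke→J2  (J3: last free bond brings flow in)
b1 stroke→GY1  (J2 effort already set via bond 2)
b0 stroke→GY1  (GY1: gyrator matches bond 1)
b6 stroke→J1  (J1: bond 0 brought flow, rest push out)

#0 |GY1
#1 |GY1
#2 |J2
#3 |J3
#4 |J3
#5 |J1
#6 |J1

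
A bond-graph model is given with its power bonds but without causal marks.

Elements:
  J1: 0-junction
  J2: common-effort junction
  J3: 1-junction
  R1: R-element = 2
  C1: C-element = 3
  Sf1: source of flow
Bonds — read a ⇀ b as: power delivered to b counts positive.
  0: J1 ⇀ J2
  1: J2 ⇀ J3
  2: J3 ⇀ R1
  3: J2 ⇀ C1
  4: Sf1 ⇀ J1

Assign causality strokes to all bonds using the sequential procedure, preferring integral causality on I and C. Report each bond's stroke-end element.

β4 stroke→Sf1  (source Sf1 imposes f)
β0 stroke→J1  (J1 needs exactly one e-in)
β3 stroke→J2  (C1 outputs effort q/C1)
β1 stroke→J3  (common-e at J2 fixed by 3)
β2 stroke→R1  (J3: last free bond brings flow in)

b0 stroke→J1
b1 stroke→J3
b2 stroke→R1
b3 stroke→J2
b4 stroke→Sf1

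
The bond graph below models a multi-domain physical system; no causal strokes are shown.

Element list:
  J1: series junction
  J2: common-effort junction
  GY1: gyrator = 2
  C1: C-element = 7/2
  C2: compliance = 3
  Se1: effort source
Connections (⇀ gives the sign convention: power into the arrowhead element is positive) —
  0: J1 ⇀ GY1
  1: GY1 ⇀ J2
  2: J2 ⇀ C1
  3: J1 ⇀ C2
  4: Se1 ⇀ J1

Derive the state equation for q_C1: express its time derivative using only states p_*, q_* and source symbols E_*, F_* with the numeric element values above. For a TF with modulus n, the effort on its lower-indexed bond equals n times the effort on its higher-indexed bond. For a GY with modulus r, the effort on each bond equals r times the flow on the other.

dq_C1/dt = E_Se1/2 - q_C2/6

β4 →J1  (Se1: effort source, stroke at far end)
β2 →J2  (C1 outputs effort q/C1)
β1 →GY1  (J2 effort already set via bond 2)
β0 →GY1  (GY GY1: same side as bond 1)
β3 →J1  (J1: bond 0 brought flow, rest push out)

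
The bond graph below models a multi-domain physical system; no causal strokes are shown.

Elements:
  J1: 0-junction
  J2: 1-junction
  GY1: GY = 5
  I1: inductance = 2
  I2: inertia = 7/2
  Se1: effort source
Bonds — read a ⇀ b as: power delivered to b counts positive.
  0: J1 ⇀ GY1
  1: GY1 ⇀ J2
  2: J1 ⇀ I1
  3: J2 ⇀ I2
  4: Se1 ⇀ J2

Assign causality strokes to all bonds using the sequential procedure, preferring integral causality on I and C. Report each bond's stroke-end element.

bond 0 |J1
bond 1 |J2
bond 2 |I1
bond 3 |I2
bond 4 |J2

β4 stroke at J2  (Se1 (Se) sets effort on bond)
β2 stroke at I1  (I1 integral (f out))
β0 stroke at J1  (closing 0-jn rule on J1)
β1 stroke at J2  (GY1: gyrator matches bond 0)
β3 stroke at I2  (closing 1-jn rule on J2)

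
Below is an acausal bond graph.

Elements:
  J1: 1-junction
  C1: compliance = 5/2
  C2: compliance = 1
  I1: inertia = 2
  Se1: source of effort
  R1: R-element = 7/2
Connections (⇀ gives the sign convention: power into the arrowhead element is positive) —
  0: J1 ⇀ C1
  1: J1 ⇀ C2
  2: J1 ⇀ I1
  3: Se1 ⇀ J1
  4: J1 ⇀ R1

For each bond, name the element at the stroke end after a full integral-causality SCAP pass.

#3 →J1  (Se1 fixes effort; stroke away)
#0 →J1  (C1 integral (e out))
#1 →J1  (prefer integral on C2)
#2 →I1  (I1 outputs flow p/I1)
#4 →J1  (1-jn J1 has f-setter on 2)

β0 stroke at J1
β1 stroke at J1
β2 stroke at I1
β3 stroke at J1
β4 stroke at J1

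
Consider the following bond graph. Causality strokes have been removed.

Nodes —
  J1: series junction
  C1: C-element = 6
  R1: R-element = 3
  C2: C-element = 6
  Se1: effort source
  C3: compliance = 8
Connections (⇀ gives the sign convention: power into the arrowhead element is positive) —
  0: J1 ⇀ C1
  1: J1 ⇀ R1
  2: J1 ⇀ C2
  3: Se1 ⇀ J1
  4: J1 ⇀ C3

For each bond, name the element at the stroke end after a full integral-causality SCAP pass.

β0 →J1
β1 →R1
β2 →J1
β3 →J1
β4 →J1

bond 3 →J1  (Se1 fixes effort; stroke away)
bond 0 →J1  (C1: C, integral causality)
bond 2 →J1  (C2 integral (e out))
bond 4 →J1  (C3: C, integral causality)
bond 1 →R1  (J1: last free bond brings flow in)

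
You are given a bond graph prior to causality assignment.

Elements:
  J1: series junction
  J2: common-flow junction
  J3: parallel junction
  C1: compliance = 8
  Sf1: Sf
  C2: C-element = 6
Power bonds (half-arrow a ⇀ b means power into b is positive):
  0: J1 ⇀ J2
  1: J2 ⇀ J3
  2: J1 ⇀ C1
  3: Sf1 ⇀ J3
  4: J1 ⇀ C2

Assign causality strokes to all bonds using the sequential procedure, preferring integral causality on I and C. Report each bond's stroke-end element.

β0 stroke→J2
β1 stroke→J3
β2 stroke→J1
β3 stroke→Sf1
β4 stroke→J1

b3 stroke→Sf1  (Sf1 (Sf) sets flow on bond)
b1 stroke→J3  (J3: last free bond brings effort in)
b0 stroke→J2  (common-f at J2 fixed by 1)
b2 stroke→J1  (J1 flow already set via bond 0)
b4 stroke→J1  (1-jn J1 has f-setter on 0)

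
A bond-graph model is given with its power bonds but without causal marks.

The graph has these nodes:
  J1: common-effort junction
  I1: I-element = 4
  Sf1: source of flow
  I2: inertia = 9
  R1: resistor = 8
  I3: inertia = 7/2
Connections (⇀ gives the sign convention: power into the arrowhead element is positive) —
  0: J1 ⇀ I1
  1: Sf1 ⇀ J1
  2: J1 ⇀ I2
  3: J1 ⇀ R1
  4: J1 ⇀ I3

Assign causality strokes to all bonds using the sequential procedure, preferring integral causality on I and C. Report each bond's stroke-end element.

b0 stroke→I1
b1 stroke→Sf1
b2 stroke→I2
b3 stroke→J1
b4 stroke→I3

β1 stroke→Sf1  (source Sf1 imposes f)
β0 stroke→I1  (I1 outputs flow p/I1)
β2 stroke→I2  (I2: I, integral causality)
β4 stroke→I3  (I3: I, integral causality)
β3 stroke→J1  (J1 needs exactly one e-in)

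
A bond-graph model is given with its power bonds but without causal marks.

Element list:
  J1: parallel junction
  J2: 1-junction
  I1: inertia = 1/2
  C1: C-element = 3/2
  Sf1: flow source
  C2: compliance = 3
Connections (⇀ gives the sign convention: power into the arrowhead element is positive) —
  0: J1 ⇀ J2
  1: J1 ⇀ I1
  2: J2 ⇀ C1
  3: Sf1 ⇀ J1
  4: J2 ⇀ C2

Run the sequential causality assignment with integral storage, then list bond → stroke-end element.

β3 stroke at Sf1  (Sf1 fixes flow; stroke at Sf1)
β1 stroke at I1  (I1 integral (f out))
β0 stroke at J1  (J1 needs exactly one e-in)
β2 stroke at J2  (J2 flow already set via bond 0)
β4 stroke at J2  (J2: bond 0 brought flow, rest push out)

b0 →J1
b1 →I1
b2 →J2
b3 →Sf1
b4 →J2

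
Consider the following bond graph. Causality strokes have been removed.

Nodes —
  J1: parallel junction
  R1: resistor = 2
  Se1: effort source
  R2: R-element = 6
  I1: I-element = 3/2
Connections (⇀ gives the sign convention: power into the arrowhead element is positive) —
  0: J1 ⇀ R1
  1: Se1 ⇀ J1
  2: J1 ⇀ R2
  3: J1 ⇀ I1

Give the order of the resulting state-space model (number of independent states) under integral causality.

β1 |J1  (Se1 (Se) sets effort on bond)
β0 |R1  (common-e at J1 fixed by 1)
β2 |R2  (0-jn J1 has e-setter on 1)
β3 |I1  (common-e at J1 fixed by 1)

1  (I1 all integral)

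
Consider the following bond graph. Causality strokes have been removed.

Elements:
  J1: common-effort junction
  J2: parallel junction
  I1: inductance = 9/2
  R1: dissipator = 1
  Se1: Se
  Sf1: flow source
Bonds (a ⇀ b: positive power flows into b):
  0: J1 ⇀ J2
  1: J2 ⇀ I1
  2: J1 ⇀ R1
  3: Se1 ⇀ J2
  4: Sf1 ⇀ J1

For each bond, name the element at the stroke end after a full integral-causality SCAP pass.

#3 |J2  (Se1: effort source, stroke at far end)
#4 |Sf1  (Sf1 (Sf) sets flow on bond)
#0 |J1  (J2 effort already set via bond 3)
#1 |I1  (J2 effort already set via bond 3)
#2 |R1  (common-e at J1 fixed by 0)

β0 stroke at J1
β1 stroke at I1
β2 stroke at R1
β3 stroke at J2
β4 stroke at Sf1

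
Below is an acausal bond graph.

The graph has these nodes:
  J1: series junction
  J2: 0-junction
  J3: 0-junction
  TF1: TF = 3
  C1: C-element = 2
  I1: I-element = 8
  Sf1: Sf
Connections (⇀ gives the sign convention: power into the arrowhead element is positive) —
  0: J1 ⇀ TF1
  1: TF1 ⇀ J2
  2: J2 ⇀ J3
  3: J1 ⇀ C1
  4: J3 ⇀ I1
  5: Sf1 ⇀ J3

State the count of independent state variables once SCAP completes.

b5 →Sf1  (Sf1 fixes flow; stroke at Sf1)
b3 →J1  (C1 integral (e out))
b0 →TF1  (only one flow-in slot at J1)
b1 →J2  (TF1: transformer flips bond 0)
b2 →J3  (J2 effort already set via bond 1)
b4 →I1  (J3 effort already set via bond 2)

2  (C1, I1 all integral)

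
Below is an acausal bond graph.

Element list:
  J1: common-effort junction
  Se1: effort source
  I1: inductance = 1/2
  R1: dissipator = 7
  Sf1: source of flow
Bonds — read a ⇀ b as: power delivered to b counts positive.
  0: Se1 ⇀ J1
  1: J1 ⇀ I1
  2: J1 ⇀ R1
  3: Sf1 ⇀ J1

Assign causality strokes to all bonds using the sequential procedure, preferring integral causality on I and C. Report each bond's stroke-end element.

b0 →J1
b1 →I1
b2 →R1
b3 →Sf1

b0 →J1  (Se1: effort source, stroke at far end)
b3 →Sf1  (source Sf1 imposes f)
b1 →I1  (common-e at J1 fixed by 0)
b2 →R1  (0-jn J1 has e-setter on 0)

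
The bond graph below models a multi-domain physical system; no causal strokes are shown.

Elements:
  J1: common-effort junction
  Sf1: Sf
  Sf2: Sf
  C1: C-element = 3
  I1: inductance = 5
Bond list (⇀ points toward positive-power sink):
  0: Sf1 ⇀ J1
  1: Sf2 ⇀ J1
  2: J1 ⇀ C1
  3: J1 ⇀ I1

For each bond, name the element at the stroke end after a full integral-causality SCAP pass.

#0 stroke at Sf1
#1 stroke at Sf2
#2 stroke at J1
#3 stroke at I1

bond 0 |Sf1  (Sf1: flow source, stroke at near end)
bond 1 |Sf2  (Sf2 (Sf) sets flow on bond)
bond 2 |J1  (prefer integral on C1)
bond 3 |I1  (J1: bond 2 brought effort, rest push out)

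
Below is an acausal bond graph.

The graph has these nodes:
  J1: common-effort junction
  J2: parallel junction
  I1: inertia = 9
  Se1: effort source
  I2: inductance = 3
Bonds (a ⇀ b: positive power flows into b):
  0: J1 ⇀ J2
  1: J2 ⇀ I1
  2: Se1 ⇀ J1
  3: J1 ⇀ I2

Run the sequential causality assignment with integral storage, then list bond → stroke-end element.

#2 |J1  (Se1: effort source, stroke at far end)
#0 |J2  (J1 effort already set via bond 2)
#3 |I2  (J1: bond 2 brought effort, rest push out)
#1 |I1  (J2: bond 0 brought effort, rest push out)

b0 stroke at J2
b1 stroke at I1
b2 stroke at J1
b3 stroke at I2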